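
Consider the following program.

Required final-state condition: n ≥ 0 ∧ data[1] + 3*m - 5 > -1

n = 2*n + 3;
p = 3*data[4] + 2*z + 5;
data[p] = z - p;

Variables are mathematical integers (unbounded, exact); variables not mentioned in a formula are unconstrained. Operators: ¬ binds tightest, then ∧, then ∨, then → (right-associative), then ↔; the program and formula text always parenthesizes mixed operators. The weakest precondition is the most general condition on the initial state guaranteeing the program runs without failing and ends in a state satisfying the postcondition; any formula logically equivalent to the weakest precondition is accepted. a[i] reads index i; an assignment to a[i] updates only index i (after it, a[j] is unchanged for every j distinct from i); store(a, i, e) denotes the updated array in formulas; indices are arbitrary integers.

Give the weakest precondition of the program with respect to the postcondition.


Working backward. After the program, the postcondition n ≥ 0 ∧ data[1] + 3*m - 5 > -1 must hold; in canonical form it is n ≥ 0 ∧ data[1] + 3*m > 4.
Before data[p] := z - p: n ≥ 0 ∧ store(data, p, -p + z)[1] + 3*m > 4
Before p := 3*data[4] + 2*z + 5: n ≥ 0 ∧ store(data, 3*data[4] + 2*z + 5, -3*data[4] - z - 5)[1] + 3*m > 4
Before n := 2*n + 3: 2*n ≥ -3 ∧ store(data, 3*data[4] + 2*z + 5, -3*data[4] - z - 5)[1] + 3*m > 4
Answer: WP = 2*n ≥ -3 ∧ store(data, 3*data[4] + 2*z + 5, -3*data[4] - z - 5)[1] + 3*m > 4


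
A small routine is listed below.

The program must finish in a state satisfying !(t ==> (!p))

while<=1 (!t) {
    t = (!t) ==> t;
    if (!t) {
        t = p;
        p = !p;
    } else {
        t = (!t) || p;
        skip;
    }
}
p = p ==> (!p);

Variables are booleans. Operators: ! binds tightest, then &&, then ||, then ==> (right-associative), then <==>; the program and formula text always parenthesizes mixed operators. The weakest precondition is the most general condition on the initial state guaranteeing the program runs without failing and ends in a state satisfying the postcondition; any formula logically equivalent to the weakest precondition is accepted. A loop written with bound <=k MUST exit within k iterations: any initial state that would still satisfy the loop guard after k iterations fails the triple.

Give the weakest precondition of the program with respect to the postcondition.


Working backward. After the program, !(t ==> (!p)) must hold.
Before p := p ==> (!p): !(t ==> (!(p ==> (!p))))
Before the loop (bound <=1), unroll the exhaustion recursion (WP_0 = exit-now case; WP_j = one more guarded iteration, up to j = 1):
  WP_0: t && (!(t ==> (!(p ==> (!p)))))
  WP_1: ((!t) ==> (((!((!t) ==> t)) ==> (p && (!(p ==> (!((!p) ==> p)))))) && (((!t) ==> t) ==> (((!((!t) ==> t)) || p) && (!(((!((!t) ==> t)) || p) ==> (!(p ==> (!p))))))))) && (t ==> (!(t ==> (!(p ==> (!p))))))
So before the loop: ((!t) ==> (((!((!t) ==> t)) ==> (p && (!(p ==> (!((!p) ==> p)))))) && (((!t) ==> t) ==> (((!((!t) ==> t)) || p) && (!(((!((!t) ==> t)) || p) ==> (!(p ==> (!p))))))))) && (t ==> (!(t ==> (!(p ==> (!p))))))
Answer: WP = ((!t) ==> (((!((!t) ==> t)) ==> (p && (!(p ==> (!((!p) ==> p)))))) && (((!t) ==> t) ==> (((!((!t) ==> t)) || p) && (!(((!((!t) ==> t)) || p) ==> (!(p ==> (!p))))))))) && (t ==> (!(t ==> (!(p ==> (!p))))))


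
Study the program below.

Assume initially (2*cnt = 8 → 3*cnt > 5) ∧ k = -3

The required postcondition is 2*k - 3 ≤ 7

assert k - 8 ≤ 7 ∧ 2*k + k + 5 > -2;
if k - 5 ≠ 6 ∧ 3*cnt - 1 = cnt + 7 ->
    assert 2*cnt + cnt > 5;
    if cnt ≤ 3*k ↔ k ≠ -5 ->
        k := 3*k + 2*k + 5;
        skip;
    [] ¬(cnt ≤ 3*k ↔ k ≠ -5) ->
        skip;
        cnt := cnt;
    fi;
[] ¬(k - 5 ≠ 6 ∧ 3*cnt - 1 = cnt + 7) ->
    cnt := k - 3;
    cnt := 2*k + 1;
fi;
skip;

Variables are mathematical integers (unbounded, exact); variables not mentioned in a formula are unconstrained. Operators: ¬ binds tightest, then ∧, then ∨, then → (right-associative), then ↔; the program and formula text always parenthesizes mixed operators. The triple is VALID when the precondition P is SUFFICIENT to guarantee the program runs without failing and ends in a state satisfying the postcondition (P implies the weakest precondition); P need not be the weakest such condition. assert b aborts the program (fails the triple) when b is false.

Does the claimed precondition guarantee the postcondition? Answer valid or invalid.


Working backward. After the program, the postcondition 2*k - 3 ≤ 7 must hold; in canonical form it is 2*k ≤ 10.
Before skip: 2*k ≤ 10
Then branch requires 3*cnt > 5 ∧ ((cnt ≤ 3*k ↔ k ≠ -5) → 10*k ≤ 0) ∧ ((¬(cnt ≤ 3*k ↔ k ≠ -5)) → 2*k ≤ 10); else branch requires 2*k ≤ 10.
Before the if: ((k ≠ 11 ∧ 2*cnt = 8) → (3*cnt > 5 ∧ ((cnt ≤ 3*k ↔ k ≠ -5) → 10*k ≤ 0) ∧ ((¬(cnt ≤ 3*k ↔ k ≠ -5)) → 2*k ≤ 10))) ∧ ((¬(k ≠ 11 ∧ 2*cnt = 8)) → 2*k ≤ 10)
Before assert k - 8 ≤ 7 ∧ 2*k + k + 5 > -2: k ≤ 15 ∧ 3*k > -7 ∧ ((k ≠ 11 ∧ 2*cnt = 8) → (3*cnt > 5 ∧ ((cnt ≤ 3*k ↔ k ≠ -5) → 10*k ≤ 0) ∧ ((¬(cnt ≤ 3*k ↔ k ≠ -5)) → 2*k ≤ 10))) ∧ ((¬(k ≠ 11 ∧ 2*cnt = 8)) → 2*k ≤ 10)
The weakest precondition is k ≤ 15 ∧ 3*k > -7 ∧ ((k ≠ 11 ∧ 2*cnt = 8) → (3*cnt > 5 ∧ ((cnt ≤ 3*k ↔ k ≠ -5) → 10*k ≤ 0) ∧ ((¬(cnt ≤ 3*k ↔ k ≠ -5)) → 2*k ≤ 10))) ∧ ((¬(k ≠ 11 ∧ 2*cnt = 8)) → 2*k ≤ 10).
Check whether (2*cnt = 8 → 3*cnt > 5) ∧ k = -3 implies it.
Countermodel: at the initial state cnt = 0, k = -3, the precondition holds but the weakest precondition fails.
Answer: invalid


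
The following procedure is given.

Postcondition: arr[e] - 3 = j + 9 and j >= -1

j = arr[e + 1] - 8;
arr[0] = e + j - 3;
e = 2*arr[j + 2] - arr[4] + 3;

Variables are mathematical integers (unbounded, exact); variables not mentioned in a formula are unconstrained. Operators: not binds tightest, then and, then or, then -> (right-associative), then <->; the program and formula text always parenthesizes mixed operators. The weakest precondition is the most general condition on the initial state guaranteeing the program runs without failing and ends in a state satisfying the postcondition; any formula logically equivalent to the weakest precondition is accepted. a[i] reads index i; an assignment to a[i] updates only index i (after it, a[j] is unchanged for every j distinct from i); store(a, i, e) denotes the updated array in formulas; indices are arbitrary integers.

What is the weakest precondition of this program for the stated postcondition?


Working backward. After the program, the postcondition arr[e] - 3 = j + 9 and j >= -1 must hold; in canonical form it is arr[e] = j + 12 and j >= -1.
Before e := 2*arr[j + 2] - arr[4] + 3: arr[2*arr[j + 2] - arr[4] + 3] = j + 12 and j >= -1
Before arr[0] := e + j - 3: store(arr, 0, e + j - 3)[-arr[4] + 2*store(arr, 0, e + j - 3)[j + 2] + 3] = j + 12 and j >= -1
Before j := arr[e + 1] - 8: store(arr, 0, arr[e + 1] + e - 11)[-arr[4] + 2*store(arr, 0, arr[e + 1] + e - 11)[arr[e + 1] - 6] + 3] = arr[e + 1] + 4 and arr[e + 1] >= 7
Answer: WP = store(arr, 0, arr[e + 1] + e - 11)[-arr[4] + 2*store(arr, 0, arr[e + 1] + e - 11)[arr[e + 1] - 6] + 3] = arr[e + 1] + 4 and arr[e + 1] >= 7


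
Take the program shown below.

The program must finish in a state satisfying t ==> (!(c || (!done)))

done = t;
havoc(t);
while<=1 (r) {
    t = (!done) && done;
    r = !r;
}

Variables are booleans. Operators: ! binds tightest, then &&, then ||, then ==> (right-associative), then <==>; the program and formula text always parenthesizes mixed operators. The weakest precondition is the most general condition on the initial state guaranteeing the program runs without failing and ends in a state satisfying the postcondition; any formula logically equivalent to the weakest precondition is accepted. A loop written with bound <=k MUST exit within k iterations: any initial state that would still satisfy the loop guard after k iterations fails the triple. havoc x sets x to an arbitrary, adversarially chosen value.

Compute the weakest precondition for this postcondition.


Working backward. After the program, t ==> (!(c || (!done))) must hold.
Before the loop (bound <=1), unroll the exhaustion recursion (WP_0 = exit-now case; WP_j = one more guarded iteration, up to j = 1):
  WP_0: (!r) && (t ==> (!(c || (!done))))
  WP_1: (!r) ==> (t ==> (!(c || (!done))))
So before the loop: (!r) ==> (t ==> (!(c || (!done))))
Before havoc t: (!r) ==> (!(c || (!done)))
Before done := t: (!r) ==> (!(c || (!t)))
Answer: WP = (!r) ==> (!(c || (!t)))


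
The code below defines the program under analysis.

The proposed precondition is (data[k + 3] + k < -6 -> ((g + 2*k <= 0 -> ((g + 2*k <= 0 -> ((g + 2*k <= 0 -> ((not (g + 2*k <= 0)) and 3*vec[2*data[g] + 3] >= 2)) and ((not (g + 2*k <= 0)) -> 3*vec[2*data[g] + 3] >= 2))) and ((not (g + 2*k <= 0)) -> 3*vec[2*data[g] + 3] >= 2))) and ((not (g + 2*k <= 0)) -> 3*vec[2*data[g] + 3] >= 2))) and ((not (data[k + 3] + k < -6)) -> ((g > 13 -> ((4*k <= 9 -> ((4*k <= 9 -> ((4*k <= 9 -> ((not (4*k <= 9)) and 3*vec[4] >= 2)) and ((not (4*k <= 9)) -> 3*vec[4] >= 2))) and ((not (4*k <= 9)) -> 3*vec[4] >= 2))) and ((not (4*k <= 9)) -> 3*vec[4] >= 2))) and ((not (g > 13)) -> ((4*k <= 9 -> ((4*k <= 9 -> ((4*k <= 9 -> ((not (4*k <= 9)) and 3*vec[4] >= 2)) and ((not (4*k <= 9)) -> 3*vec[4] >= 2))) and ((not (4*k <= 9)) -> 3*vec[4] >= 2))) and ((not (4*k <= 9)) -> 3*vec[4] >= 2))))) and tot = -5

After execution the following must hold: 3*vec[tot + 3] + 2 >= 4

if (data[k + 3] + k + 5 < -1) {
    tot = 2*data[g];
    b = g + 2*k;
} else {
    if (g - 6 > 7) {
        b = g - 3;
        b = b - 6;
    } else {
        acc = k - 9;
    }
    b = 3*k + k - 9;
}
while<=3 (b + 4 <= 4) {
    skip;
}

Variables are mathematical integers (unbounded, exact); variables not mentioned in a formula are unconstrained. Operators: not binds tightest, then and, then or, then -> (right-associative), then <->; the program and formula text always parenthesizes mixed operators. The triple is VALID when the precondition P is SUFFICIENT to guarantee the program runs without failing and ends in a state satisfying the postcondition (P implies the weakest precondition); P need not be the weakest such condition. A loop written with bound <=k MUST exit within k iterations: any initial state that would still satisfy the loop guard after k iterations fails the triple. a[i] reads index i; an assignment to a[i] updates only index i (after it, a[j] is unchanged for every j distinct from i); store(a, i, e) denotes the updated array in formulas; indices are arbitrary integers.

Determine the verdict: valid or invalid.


Working backward. After the program, the postcondition 3*vec[tot + 3] + 2 >= 4 must hold; in canonical form it is 3*vec[tot + 3] >= 2.
Before the loop (bound <=3), unroll the exhaustion recursion (WP_0 = exit-now case; WP_j = one more guarded iteration, up to j = 3):
  WP_0: (not (b <= 0)) and 3*vec[tot + 3] >= 2
  WP_1: (b <= 0 -> ((not (b <= 0)) and 3*vec[tot + 3] >= 2)) and ((not (b <= 0)) -> 3*vec[tot + 3] >= 2)
  WP_2: (b <= 0 -> ((b <= 0 -> ((not (b <= 0)) and 3*vec[tot + 3] >= 2)) and ((not (b <= 0)) -> 3*vec[tot + 3] >= 2))) and ((not (b <= 0)) -> 3*vec[tot + 3] >= 2)
  WP_3: (b <= 0 -> ((b <= 0 -> ((b <= 0 -> ((not (b <= 0)) and 3*vec[tot + 3] >= 2)) and ((not (b <= 0)) -> 3*vec[tot + 3] >= 2))) and ((not (b <= 0)) -> 3*vec[tot + 3] >= 2))) and ((not (b <= 0)) -> 3*vec[tot + 3] >= 2)
So before the loop: (b <= 0 -> ((b <= 0 -> ((b <= 0 -> ((not (b <= 0)) and 3*vec[tot + 3] >= 2)) and ((not (b <= 0)) -> 3*vec[tot + 3] >= 2))) and ((not (b <= 0)) -> 3*vec[tot + 3] >= 2))) and ((not (b <= 0)) -> 3*vec[tot + 3] >= 2)
Then branch requires (g + 2*k <= 0 -> ((g + 2*k <= 0 -> ((g + 2*k <= 0 -> ((not (g + 2*k <= 0)) and 3*vec[2*data[g] + 3] >= 2)) and ((not (g + 2*k <= 0)) -> 3*vec[2*data[g] + 3] >= 2))) and ((not (g + 2*k <= 0)) -> 3*vec[2*data[g] + 3] >= 2))) and ((not (g + 2*k <= 0)) -> 3*vec[2*data[g] + 3] >= 2); else branch requires (g > 13 -> ((4*k <= 9 -> ((4*k <= 9 -> ((4*k <= 9 -> ((not (4*k <= 9)) and 3*vec[tot + 3] >= 2)) and ((not (4*k <= 9)) -> 3*vec[tot + 3] >= 2))) and ((not (4*k <= 9)) -> 3*vec[tot + 3] >= 2))) and ((not (4*k <= 9)) -> 3*vec[tot + 3] >= 2))) and ((not (g > 13)) -> ((4*k <= 9 -> ((4*k <= 9 -> ((4*k <= 9 -> ((not (4*k <= 9)) and 3*vec[tot + 3] >= 2)) and ((not (4*k <= 9)) -> 3*vec[tot + 3] >= 2))) and ((not (4*k <= 9)) -> 3*vec[tot + 3] >= 2))) and ((not (4*k <= 9)) -> 3*vec[tot + 3] >= 2))).
Before the if: (data[k + 3] + k < -6 -> ((g + 2*k <= 0 -> ((g + 2*k <= 0 -> ((g + 2*k <= 0 -> ((not (g + 2*k <= 0)) and 3*vec[2*data[g] + 3] >= 2)) and ((not (g + 2*k <= 0)) -> 3*vec[2*data[g] + 3] >= 2))) and ((not (g + 2*k <= 0)) -> 3*vec[2*data[g] + 3] >= 2))) and ((not (g + 2*k <= 0)) -> 3*vec[2*data[g] + 3] >= 2))) and ((not (data[k + 3] + k < -6)) -> ((g > 13 -> ((4*k <= 9 -> ((4*k <= 9 -> ((4*k <= 9 -> ((not (4*k <= 9)) and 3*vec[tot + 3] >= 2)) and ((not (4*k <= 9)) -> 3*vec[tot + 3] >= 2))) and ((not (4*k <= 9)) -> 3*vec[tot + 3] >= 2))) and ((not (4*k <= 9)) -> 3*vec[tot + 3] >= 2))) and ((not (g > 13)) -> ((4*k <= 9 -> ((4*k <= 9 -> ((4*k <= 9 -> ((not (4*k <= 9)) and 3*vec[tot + 3] >= 2)) and ((not (4*k <= 9)) -> 3*vec[tot + 3] >= 2))) and ((not (4*k <= 9)) -> 3*vec[tot + 3] >= 2))) and ((not (4*k <= 9)) -> 3*vec[tot + 3] >= 2)))))
The weakest precondition is (data[k + 3] + k < -6 -> ((g + 2*k <= 0 -> ((g + 2*k <= 0 -> ((g + 2*k <= 0 -> ((not (g + 2*k <= 0)) and 3*vec[2*data[g] + 3] >= 2)) and ((not (g + 2*k <= 0)) -> 3*vec[2*data[g] + 3] >= 2))) and ((not (g + 2*k <= 0)) -> 3*vec[2*data[g] + 3] >= 2))) and ((not (g + 2*k <= 0)) -> 3*vec[2*data[g] + 3] >= 2))) and ((not (data[k + 3] + k < -6)) -> ((g > 13 -> ((4*k <= 9 -> ((4*k <= 9 -> ((4*k <= 9 -> ((not (4*k <= 9)) and 3*vec[tot + 3] >= 2)) and ((not (4*k <= 9)) -> 3*vec[tot + 3] >= 2))) and ((not (4*k <= 9)) -> 3*vec[tot + 3] >= 2))) and ((not (4*k <= 9)) -> 3*vec[tot + 3] >= 2))) and ((not (g > 13)) -> ((4*k <= 9 -> ((4*k <= 9 -> ((4*k <= 9 -> ((not (4*k <= 9)) and 3*vec[tot + 3] >= 2)) and ((not (4*k <= 9)) -> 3*vec[tot + 3] >= 2))) and ((not (4*k <= 9)) -> 3*vec[tot + 3] >= 2))) and ((not (4*k <= 9)) -> 3*vec[tot + 3] >= 2))))).
Check whether (data[k + 3] + k < -6 -> ((g + 2*k <= 0 -> ((g + 2*k <= 0 -> ((g + 2*k <= 0 -> ((not (g + 2*k <= 0)) and 3*vec[2*data[g] + 3] >= 2)) and ((not (g + 2*k <= 0)) -> 3*vec[2*data[g] + 3] >= 2))) and ((not (g + 2*k <= 0)) -> 3*vec[2*data[g] + 3] >= 2))) and ((not (g + 2*k <= 0)) -> 3*vec[2*data[g] + 3] >= 2))) and ((not (data[k + 3] + k < -6)) -> ((g > 13 -> ((4*k <= 9 -> ((4*k <= 9 -> ((4*k <= 9 -> ((not (4*k <= 9)) and 3*vec[4] >= 2)) and ((not (4*k <= 9)) -> 3*vec[4] >= 2))) and ((not (4*k <= 9)) -> 3*vec[4] >= 2))) and ((not (4*k <= 9)) -> 3*vec[4] >= 2))) and ((not (g > 13)) -> ((4*k <= 9 -> ((4*k <= 9 -> ((4*k <= 9 -> ((not (4*k <= 9)) and 3*vec[4] >= 2)) and ((not (4*k <= 9)) -> 3*vec[4] >= 2))) and ((not (4*k <= 9)) -> 3*vec[4] >= 2))) and ((not (4*k <= 9)) -> 3*vec[4] >= 2))))) and tot = -5 implies it.
Countermodel: at the initial state data = {[-15] = -9, [-2] = -9, [4] = -9, [6] = -9, [14] = -9, elsewhere -9}, g = 14, k = 3, tot = -5, vec = {[-15] = 1, [-2] = 0, [4] = 1, [6] = 1, [14] = 1, elsewhere 1}, the precondition holds but the weakest precondition fails.
Answer: invalid


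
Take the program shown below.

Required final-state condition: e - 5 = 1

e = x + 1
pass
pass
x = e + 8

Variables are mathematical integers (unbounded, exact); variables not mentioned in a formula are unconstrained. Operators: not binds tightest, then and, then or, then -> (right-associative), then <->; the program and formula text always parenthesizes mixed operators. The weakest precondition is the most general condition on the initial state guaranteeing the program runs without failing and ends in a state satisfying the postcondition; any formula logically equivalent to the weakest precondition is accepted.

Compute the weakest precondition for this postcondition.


Working backward. After the program, the postcondition e - 5 = 1 must hold; in canonical form it is e = 6.
Before x := e + 8: e = 6
Before skip: e = 6
Before skip: e = 6
Before e := x + 1: x = 5
Answer: WP = x = 5


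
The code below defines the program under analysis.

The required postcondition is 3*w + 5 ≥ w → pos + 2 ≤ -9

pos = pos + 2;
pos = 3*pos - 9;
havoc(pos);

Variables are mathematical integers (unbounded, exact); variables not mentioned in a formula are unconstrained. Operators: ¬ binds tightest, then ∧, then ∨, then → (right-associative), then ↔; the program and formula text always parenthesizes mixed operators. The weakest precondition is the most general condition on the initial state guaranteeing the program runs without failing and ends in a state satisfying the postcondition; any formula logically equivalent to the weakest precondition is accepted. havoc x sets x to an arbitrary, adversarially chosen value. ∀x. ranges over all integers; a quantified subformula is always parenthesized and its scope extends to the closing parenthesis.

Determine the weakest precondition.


Working backward. After the program, the postcondition 3*w + 5 ≥ w → pos + 2 ≤ -9 must hold; in canonical form it is 2*w ≥ -5 → pos ≤ -11.
Before havoc pos: ∀pos_1. (2*w ≥ -5 → pos_1 ≤ -11)
Before pos := 3*pos - 9: ∀pos_1. (2*w ≥ -5 → pos_1 ≤ -11)
Before pos := pos + 2: ∀pos_1. (2*w ≥ -5 → pos_1 ≤ -11)
Answer: WP = ∀pos_1. (2*w ≥ -5 → pos_1 ≤ -11)


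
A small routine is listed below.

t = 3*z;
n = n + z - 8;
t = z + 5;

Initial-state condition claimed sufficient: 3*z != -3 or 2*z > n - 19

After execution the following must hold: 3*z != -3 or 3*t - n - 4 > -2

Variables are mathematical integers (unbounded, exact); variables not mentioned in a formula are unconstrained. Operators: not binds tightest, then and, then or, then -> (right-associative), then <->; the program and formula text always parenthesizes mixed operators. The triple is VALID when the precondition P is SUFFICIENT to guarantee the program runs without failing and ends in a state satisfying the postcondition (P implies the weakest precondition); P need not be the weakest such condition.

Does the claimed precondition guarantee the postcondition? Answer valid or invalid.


Working backward. After the program, the postcondition 3*z != -3 or 3*t - n - 4 > -2 must hold; in canonical form it is 3*z != -3 or 3*t > n + 2.
Before t := z + 5: 3*z != -3 or 3*z > n - 13
Before n := n + z - 8: 3*z != -3 or 2*z > n - 21
Before t := 3*z: 3*z != -3 or 2*z > n - 21
The weakest precondition is 3*z != -3 or 2*z > n - 21.
Check whether 3*z != -3 or 2*z > n - 19 implies it.
Every state satisfying the precondition satisfies the weakest precondition: the implication holds.
Answer: valid


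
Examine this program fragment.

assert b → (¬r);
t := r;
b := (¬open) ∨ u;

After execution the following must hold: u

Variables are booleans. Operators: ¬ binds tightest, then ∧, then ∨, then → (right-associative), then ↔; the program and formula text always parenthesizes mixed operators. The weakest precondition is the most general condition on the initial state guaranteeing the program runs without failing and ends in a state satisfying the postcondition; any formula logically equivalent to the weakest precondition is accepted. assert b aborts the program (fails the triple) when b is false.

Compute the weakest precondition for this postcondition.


Working backward. After the program, u must hold.
Before b := (¬open) ∨ u: u
Before t := r: u
Before assert b → (¬r): (b → (¬r)) ∧ u
Answer: WP = (b → (¬r)) ∧ u


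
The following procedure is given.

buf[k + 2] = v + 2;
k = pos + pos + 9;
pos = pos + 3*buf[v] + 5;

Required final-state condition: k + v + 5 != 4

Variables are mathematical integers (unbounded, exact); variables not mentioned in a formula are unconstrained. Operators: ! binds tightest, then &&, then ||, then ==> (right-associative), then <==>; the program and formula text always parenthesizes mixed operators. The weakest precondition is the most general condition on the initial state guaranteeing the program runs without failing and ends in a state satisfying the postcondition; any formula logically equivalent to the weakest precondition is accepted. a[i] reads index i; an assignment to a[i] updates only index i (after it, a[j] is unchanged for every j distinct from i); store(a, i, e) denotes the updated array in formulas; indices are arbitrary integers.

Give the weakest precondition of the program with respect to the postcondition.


Working backward. After the program, the postcondition k + v + 5 != 4 must hold; in canonical form it is k + v != -1.
Before pos := pos + 3*buf[v] + 5: k + v != -1
Before k := pos + pos + 9: 2*pos + v != -10
Before buf[k + 2] := v + 2: 2*pos + v != -10
Answer: WP = 2*pos + v != -10


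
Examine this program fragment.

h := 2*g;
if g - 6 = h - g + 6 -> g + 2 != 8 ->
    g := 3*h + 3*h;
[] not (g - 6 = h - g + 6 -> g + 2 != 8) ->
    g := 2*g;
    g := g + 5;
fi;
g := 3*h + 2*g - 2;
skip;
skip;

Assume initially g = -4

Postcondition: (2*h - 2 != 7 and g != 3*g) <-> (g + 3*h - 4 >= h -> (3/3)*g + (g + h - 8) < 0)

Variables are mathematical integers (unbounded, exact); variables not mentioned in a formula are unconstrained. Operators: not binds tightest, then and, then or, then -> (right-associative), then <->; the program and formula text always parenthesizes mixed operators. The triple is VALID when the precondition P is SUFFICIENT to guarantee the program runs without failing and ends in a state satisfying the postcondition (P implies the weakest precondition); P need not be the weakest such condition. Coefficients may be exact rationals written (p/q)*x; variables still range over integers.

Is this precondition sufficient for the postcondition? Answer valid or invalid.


Working backward. After the program, the postcondition (2*h - 2 != 7 and g != 3*g) <-> (g + 3*h - 4 >= h -> (3/3)*g + (g + h - 8) < 0) must hold; in canonical form it is (2*h != 9 and 2*g != 0) <-> (g + 2*h >= 4 -> 2*g + h < 8).
Before skip: (2*h != 9 and 2*g != 0) <-> (g + 2*h >= 4 -> 2*g + h < 8)
Before skip: (2*h != 9 and 2*g != 0) <-> (g + 2*h >= 4 -> 2*g + h < 8)
Before g := 3*h + 2*g - 2: (2*h != 9 and 4*g + 6*h != 4) <-> (2*g + 5*h >= 6 -> 4*g + 7*h < 12)
Then branch requires (2*h != 9 and 30*h != 4) <-> (17*h >= 6 -> 31*h < 12); else branch requires (2*h != 9 and 8*g + 6*h != -16) <-> (4*g + 5*h >= -4 -> 8*g + 7*h < -8).
Before the if: ((2*g = h + 12 -> g != 6) -> ((2*h != 9 and 30*h != 4) <-> (17*h >= 6 -> 31*h < 12))) and ((not (2*g = h + 12 -> g != 6)) -> ((2*h != 9 and 8*g + 6*h != -16) <-> (4*g + 5*h >= -4 -> 8*g + 7*h < -8)))
Before h := 2*g: (4*g != 9 and 60*g != 4) <-> (34*g >= 6 -> 62*g < 12)
The weakest precondition is (4*g != 9 and 60*g != 4) <-> (34*g >= 6 -> 62*g < 12).
Check whether g = -4 implies it.
Every state satisfying the precondition satisfies the weakest precondition: the implication holds.
Answer: valid


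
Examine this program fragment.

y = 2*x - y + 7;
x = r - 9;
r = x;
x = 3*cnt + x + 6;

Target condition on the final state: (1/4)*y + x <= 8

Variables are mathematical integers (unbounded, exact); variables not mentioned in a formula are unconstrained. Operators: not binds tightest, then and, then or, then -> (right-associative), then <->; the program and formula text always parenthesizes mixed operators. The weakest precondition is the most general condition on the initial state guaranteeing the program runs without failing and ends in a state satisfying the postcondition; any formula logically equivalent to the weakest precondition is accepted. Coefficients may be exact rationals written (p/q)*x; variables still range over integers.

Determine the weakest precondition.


Working backward. After the program, the postcondition (1/4)*y + x <= 8 must hold; in canonical form it is x + (1/4)*y <= 8.
Before x := 3*cnt + x + 6: 3*cnt + x + (1/4)*y <= 2
Before r := x: 3*cnt + x + (1/4)*y <= 2
Before x := r - 9: 3*cnt + r + (1/4)*y <= 11
Before y := 2*x - y + 7: 3*cnt + r + (1/2)*x <= (1/4)*y + 37/4
Answer: WP = 3*cnt + r + (1/2)*x <= (1/4)*y + 37/4


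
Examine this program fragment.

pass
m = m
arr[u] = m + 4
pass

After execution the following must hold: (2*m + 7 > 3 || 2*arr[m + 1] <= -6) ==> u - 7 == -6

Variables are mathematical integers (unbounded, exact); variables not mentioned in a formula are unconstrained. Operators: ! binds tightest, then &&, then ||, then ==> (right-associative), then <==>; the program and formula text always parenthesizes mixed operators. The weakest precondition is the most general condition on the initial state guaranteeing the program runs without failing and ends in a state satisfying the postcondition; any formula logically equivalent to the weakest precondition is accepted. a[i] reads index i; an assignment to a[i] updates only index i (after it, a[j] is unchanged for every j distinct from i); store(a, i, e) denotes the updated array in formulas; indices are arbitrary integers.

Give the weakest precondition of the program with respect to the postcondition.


Working backward. After the program, the postcondition (2*m + 7 > 3 || 2*arr[m + 1] <= -6) ==> u - 7 == -6 must hold; in canonical form it is (2*m > -4 || 2*arr[m + 1] <= -6) ==> u == 1.
Before skip: (2*m > -4 || 2*arr[m + 1] <= -6) ==> u == 1
Before arr[u] := m + 4: (2*m > -4 || 2*store(arr, u, m + 4)[m + 1] <= -6) ==> u == 1
Before m := m: (2*m > -4 || 2*store(arr, u, m + 4)[m + 1] <= -6) ==> u == 1
Before skip: (2*m > -4 || 2*store(arr, u, m + 4)[m + 1] <= -6) ==> u == 1
Answer: WP = (2*m > -4 || 2*store(arr, u, m + 4)[m + 1] <= -6) ==> u == 1


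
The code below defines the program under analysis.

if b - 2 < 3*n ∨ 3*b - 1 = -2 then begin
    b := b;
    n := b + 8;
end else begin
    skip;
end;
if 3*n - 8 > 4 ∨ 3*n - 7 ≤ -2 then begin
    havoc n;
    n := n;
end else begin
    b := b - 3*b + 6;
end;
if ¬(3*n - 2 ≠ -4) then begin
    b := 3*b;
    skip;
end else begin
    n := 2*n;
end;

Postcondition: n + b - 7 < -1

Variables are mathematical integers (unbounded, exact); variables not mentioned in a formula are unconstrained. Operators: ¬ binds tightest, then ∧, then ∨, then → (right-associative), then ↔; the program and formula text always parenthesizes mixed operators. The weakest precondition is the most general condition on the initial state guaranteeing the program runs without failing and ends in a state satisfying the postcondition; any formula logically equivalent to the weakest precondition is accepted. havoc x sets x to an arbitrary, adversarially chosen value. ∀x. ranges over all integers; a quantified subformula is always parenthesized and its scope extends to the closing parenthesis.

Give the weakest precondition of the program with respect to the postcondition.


Working backward. After the program, the postcondition n + b - 7 < -1 must hold; in canonical form it is b + n < 6.
Then branch requires 3*b + n < 6; else branch requires b + 2*n < 6.
Before the if: ((¬(3*n ≠ -2)) → 3*b + n < 6) ∧ (3*n ≠ -2 → b + 2*n < 6)
Then branch requires ∀n_1. (((¬(3*n_1 ≠ -2)) → 3*b + n_1 < 6) ∧ (3*n_1 ≠ -2 → b + 2*n_1 < 6)); else branch requires ((¬(3*n ≠ -2)) → n < 6*b - 12) ∧ (3*n ≠ -2 → 2*n < 2*b).
Before the if: ((3*n > 12 ∨ 3*n ≤ 5) → (∀n_1. (((¬(3*n_1 ≠ -2)) → 3*b + n_1 < 6) ∧ (3*n_1 ≠ -2 → b + 2*n_1 < 6)))) ∧ ((¬(3*n > 12 ∨ 3*n ≤ 5)) → (((¬(3*n ≠ -2)) → n < 6*b - 12) ∧ (3*n ≠ -2 → 2*n < 2*b)))
Then branch requires ((3*b > -12 ∨ 3*b ≤ -19) → (∀n_1. (((¬(3*n_1 ≠ -2)) → 3*b + n_1 < 6) ∧ (3*n_1 ≠ -2 → b + 2*n_1 < 6)))) ∧ ((¬(3*b > -12 ∨ 3*b ≤ -19)) → (((¬(3*b ≠ -26)) → 5*b > 20) ∧ (¬(3*b ≠ -26)))); else branch requires ((3*n > 12 ∨ 3*n ≤ 5) → (∀n_1. (((¬(3*n_1 ≠ -2)) → 3*b + n_1 < 6) ∧ (3*n_1 ≠ -2 → b + 2*n_1 < 6)))) ∧ ((¬(3*n > 12 ∨ 3*n ≤ 5)) → (((¬(3*n ≠ -2)) → n < 6*b - 12) ∧ (3*n ≠ -2 → 2*n < 2*b))).
Before the if: ((b < 3*n + 2 ∨ 3*b = -1) → (((3*b > -12 ∨ 3*b ≤ -19) → (∀n_1. (((¬(3*n_1 ≠ -2)) → 3*b + n_1 < 6) ∧ (3*n_1 ≠ -2 → b + 2*n_1 < 6)))) ∧ ((¬(3*b > -12 ∨ 3*b ≤ -19)) → (((¬(3*b ≠ -26)) → 5*b > 20) ∧ (¬(3*b ≠ -26)))))) ∧ ((¬(b < 3*n + 2 ∨ 3*b = -1)) → (((3*n > 12 ∨ 3*n ≤ 5) → (∀n_1. (((¬(3*n_1 ≠ -2)) → 3*b + n_1 < 6) ∧ (3*n_1 ≠ -2 → b + 2*n_1 < 6)))) ∧ ((¬(3*n > 12 ∨ 3*n ≤ 5)) → (((¬(3*n ≠ -2)) → n < 6*b - 12) ∧ (3*n ≠ -2 → 2*n < 2*b)))))
Answer: WP = ((b < 3*n + 2 ∨ 3*b = -1) → (((3*b > -12 ∨ 3*b ≤ -19) → (∀n_1. (((¬(3*n_1 ≠ -2)) → 3*b + n_1 < 6) ∧ (3*n_1 ≠ -2 → b + 2*n_1 < 6)))) ∧ ((¬(3*b > -12 ∨ 3*b ≤ -19)) → (((¬(3*b ≠ -26)) → 5*b > 20) ∧ (¬(3*b ≠ -26)))))) ∧ ((¬(b < 3*n + 2 ∨ 3*b = -1)) → (((3*n > 12 ∨ 3*n ≤ 5) → (∀n_1. (((¬(3*n_1 ≠ -2)) → 3*b + n_1 < 6) ∧ (3*n_1 ≠ -2 → b + 2*n_1 < 6)))) ∧ ((¬(3*n > 12 ∨ 3*n ≤ 5)) → (((¬(3*n ≠ -2)) → n < 6*b - 12) ∧ (3*n ≠ -2 → 2*n < 2*b)))))


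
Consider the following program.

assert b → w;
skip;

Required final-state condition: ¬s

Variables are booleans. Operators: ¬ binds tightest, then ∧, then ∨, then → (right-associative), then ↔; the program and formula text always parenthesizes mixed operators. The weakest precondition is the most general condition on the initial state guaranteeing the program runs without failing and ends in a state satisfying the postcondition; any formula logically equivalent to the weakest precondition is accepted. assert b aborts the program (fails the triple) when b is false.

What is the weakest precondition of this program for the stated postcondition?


Working backward. After the program, ¬s must hold.
Before skip: ¬s
Before assert b → w: (b → w) ∧ (¬s)
Answer: WP = (b → w) ∧ (¬s)


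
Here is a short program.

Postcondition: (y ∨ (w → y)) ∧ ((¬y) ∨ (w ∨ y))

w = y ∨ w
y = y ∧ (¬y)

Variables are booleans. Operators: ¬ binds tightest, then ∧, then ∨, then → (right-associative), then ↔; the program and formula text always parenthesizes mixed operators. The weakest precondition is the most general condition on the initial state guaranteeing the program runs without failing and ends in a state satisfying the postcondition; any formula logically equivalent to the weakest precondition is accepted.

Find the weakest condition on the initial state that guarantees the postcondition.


Working backward. After the program, the postcondition (y ∨ (w → y)) ∧ ((¬y) ∨ (w ∨ y)) must hold; in canonical form it is y ∨ (w → y).
Before y := y ∧ (¬y): ¬w
Before w := y ∨ w: ¬(y ∨ w)
Answer: WP = ¬(y ∨ w)


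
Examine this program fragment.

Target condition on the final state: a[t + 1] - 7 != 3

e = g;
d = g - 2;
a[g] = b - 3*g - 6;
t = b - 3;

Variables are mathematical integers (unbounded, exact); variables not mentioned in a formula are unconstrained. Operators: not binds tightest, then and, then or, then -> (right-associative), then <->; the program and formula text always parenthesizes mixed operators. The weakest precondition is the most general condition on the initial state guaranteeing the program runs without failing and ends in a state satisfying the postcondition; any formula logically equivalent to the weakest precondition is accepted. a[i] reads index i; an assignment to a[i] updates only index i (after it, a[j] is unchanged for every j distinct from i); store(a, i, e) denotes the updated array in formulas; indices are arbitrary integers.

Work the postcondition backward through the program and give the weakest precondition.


Working backward. After the program, the postcondition a[t + 1] - 7 != 3 must hold; in canonical form it is a[t + 1] != 10.
Before t := b - 3: a[b - 2] != 10
Before a[g] := b - 3*g - 6: store(a, g, b - 3*g - 6)[b - 2] != 10
Before d := g - 2: store(a, g, b - 3*g - 6)[b - 2] != 10
Before e := g: store(a, g, b - 3*g - 6)[b - 2] != 10
Answer: WP = store(a, g, b - 3*g - 6)[b - 2] != 10


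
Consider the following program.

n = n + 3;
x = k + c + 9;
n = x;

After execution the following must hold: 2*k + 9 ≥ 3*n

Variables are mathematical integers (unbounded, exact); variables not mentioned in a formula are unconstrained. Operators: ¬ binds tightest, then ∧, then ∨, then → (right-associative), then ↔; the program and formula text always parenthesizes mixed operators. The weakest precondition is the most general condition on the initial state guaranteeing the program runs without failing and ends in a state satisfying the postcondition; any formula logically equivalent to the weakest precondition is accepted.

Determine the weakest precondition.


Working backward. After the program, the postcondition 2*k + 9 ≥ 3*n must hold; in canonical form it is 2*k ≥ 3*n - 9.
Before n := x: 2*k ≥ 3*x - 9
Before x := k + c + 9: 3*c + k ≤ -18
Before n := n + 3: 3*c + k ≤ -18
Answer: WP = 3*c + k ≤ -18


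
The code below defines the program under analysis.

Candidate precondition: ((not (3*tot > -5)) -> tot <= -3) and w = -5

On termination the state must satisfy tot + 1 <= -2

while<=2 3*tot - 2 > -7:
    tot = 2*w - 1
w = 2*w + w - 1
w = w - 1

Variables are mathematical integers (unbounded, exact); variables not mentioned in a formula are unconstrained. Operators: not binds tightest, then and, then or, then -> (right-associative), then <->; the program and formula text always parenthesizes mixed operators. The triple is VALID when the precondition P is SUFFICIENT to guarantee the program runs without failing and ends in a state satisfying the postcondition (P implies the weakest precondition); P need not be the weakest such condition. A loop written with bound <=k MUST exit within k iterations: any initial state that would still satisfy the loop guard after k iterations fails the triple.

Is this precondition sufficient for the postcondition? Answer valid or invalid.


Working backward. After the program, the postcondition tot + 1 <= -2 must hold; in canonical form it is tot <= -3.
Before w := w - 1: tot <= -3
Before w := 2*w + w - 1: tot <= -3
Before the loop (bound <=2), unroll the exhaustion recursion (WP_0 = exit-now case; WP_j = one more guarded iteration, up to j = 2):
  WP_0: (not (3*tot > -5)) and tot <= -3
  WP_1: (3*tot > -5 -> ((not (6*w > -2)) and 2*w <= -2)) and ((not (3*tot > -5)) -> tot <= -3)
  WP_2: (3*tot > -5 -> ((6*w > -2 -> ((not (6*w > -2)) and 2*w <= -2)) and ((not (6*w > -2)) -> 2*w <= -2))) and ((not (3*tot > -5)) -> tot <= -3)
So before the loop: (3*tot > -5 -> ((6*w > -2 -> ((not (6*w > -2)) and 2*w <= -2)) and ((not (6*w > -2)) -> 2*w <= -2))) and ((not (3*tot > -5)) -> tot <= -3)
The weakest precondition is (3*tot > -5 -> ((6*w > -2 -> ((not (6*w > -2)) and 2*w <= -2)) and ((not (6*w > -2)) -> 2*w <= -2))) and ((not (3*tot > -5)) -> tot <= -3).
Check whether ((not (3*tot > -5)) -> tot <= -3) and w = -5 implies it.
Every state satisfying the precondition satisfies the weakest precondition: the implication holds.
Answer: valid


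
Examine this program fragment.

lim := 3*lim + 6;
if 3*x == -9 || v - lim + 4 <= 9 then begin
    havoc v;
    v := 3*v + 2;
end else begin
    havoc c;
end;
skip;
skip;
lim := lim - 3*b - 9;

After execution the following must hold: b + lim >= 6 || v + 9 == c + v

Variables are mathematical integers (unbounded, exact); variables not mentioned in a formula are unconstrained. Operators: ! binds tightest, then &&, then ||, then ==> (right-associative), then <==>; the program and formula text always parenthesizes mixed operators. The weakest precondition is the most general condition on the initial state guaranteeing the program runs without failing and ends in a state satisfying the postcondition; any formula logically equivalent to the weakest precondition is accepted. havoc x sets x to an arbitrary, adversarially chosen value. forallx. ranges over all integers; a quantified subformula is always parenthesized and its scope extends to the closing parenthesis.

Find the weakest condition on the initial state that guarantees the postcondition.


Working backward. After the program, the postcondition b + lim >= 6 || v + 9 == c + v must hold; in canonical form it is b + lim >= 6 || c == 9.
Before lim := lim - 3*b - 9: lim >= 2*b + 15 || c == 9
Before skip: lim >= 2*b + 15 || c == 9
Before skip: lim >= 2*b + 15 || c == 9
Then branch requires lim >= 2*b + 15 || c == 9; else branch requires forall c_1. (lim >= 2*b + 15 || c_1 == 9).
Before the if: ((3*x == -9 || v <= lim + 5) ==> (lim >= 2*b + 15 || c == 9)) && ((!(3*x == -9 || v <= lim + 5)) ==> (forall c_1. (lim >= 2*b + 15 || c_1 == 9)))
Before lim := 3*lim + 6: ((3*x == -9 || v <= 3*lim + 11) ==> (3*lim >= 2*b + 9 || c == 9)) && ((!(3*x == -9 || v <= 3*lim + 11)) ==> (forall c_1. (3*lim >= 2*b + 9 || c_1 == 9)))
Answer: WP = ((3*x == -9 || v <= 3*lim + 11) ==> (3*lim >= 2*b + 9 || c == 9)) && ((!(3*x == -9 || v <= 3*lim + 11)) ==> (forall c_1. (3*lim >= 2*b + 9 || c_1 == 9)))


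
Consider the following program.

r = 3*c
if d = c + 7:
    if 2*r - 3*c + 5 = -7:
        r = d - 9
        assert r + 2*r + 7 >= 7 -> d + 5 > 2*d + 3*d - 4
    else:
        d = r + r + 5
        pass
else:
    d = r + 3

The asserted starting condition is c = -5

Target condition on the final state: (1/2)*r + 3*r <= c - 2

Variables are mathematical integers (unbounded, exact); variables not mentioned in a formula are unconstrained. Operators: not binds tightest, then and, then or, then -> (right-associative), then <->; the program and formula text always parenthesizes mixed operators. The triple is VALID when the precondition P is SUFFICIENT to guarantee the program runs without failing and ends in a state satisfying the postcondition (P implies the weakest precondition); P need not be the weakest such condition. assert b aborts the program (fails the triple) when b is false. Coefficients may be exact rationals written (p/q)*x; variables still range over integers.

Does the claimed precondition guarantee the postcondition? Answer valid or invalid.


Working backward. After the program, the postcondition (1/2)*r + 3*r <= c - 2 must hold; in canonical form it is (7/2)*r <= c - 2.
Then branch requires (2*r = 3*c - 12 -> ((3*d >= 27 -> 4*d < 9) and (7/2)*d <= c + 59/2)) and ((not (2*r = 3*c - 12)) -> (7/2)*r <= c - 2); else branch requires (7/2)*r <= c - 2.
Before the if: (d = c + 7 -> ((2*r = 3*c - 12 -> ((3*d >= 27 -> 4*d < 9) and (7/2)*d <= c + 59/2)) and ((not (2*r = 3*c - 12)) -> (7/2)*r <= c - 2))) and ((not (d = c + 7)) -> (7/2)*r <= c - 2)
Before r := 3*c: (d = c + 7 -> ((3*c = -12 -> ((3*d >= 27 -> 4*d < 9) and (7/2)*d <= c + 59/2)) and ((not (3*c = -12)) -> (19/2)*c <= -2))) and ((not (d = c + 7)) -> (19/2)*c <= -2)
The weakest precondition is (d = c + 7 -> ((3*c = -12 -> ((3*d >= 27 -> 4*d < 9) and (7/2)*d <= c + 59/2)) and ((not (3*c = -12)) -> (19/2)*c <= -2))) and ((not (d = c + 7)) -> (19/2)*c <= -2).
Check whether c = -5 implies it.
Every state satisfying the precondition satisfies the weakest precondition: the implication holds.
Answer: valid


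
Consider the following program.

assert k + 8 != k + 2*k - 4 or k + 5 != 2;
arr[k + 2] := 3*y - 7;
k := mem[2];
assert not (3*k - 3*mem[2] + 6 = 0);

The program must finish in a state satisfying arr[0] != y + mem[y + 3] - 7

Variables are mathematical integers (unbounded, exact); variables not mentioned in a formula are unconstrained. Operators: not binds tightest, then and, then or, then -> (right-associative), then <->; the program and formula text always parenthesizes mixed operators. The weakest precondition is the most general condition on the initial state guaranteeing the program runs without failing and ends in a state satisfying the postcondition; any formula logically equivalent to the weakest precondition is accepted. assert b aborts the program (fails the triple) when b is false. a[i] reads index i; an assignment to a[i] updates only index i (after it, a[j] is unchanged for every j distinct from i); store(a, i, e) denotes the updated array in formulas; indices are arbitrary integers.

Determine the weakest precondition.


Working backward. After the program, the postcondition arr[0] != y + mem[y + 3] - 7 must hold; in canonical form it is arr[0] != mem[y + 3] + y - 7.
Before assert not (3*k - 3*mem[2] + 6 = 0): (not (3*k = 3*mem[2] - 6)) and arr[0] != mem[y + 3] + y - 7
Before k := mem[2]: arr[0] != mem[y + 3] + y - 7
Before arr[k + 2] := 3*y - 7: store(arr, k + 2, 3*y - 7)[0] != mem[y + 3] + y - 7
Before assert k + 8 != k + 2*k - 4 or k + 5 != 2: (2*k != 12 or k != -3) and store(arr, k + 2, 3*y - 7)[0] != mem[y + 3] + y - 7
Answer: WP = (2*k != 12 or k != -3) and store(arr, k + 2, 3*y - 7)[0] != mem[y + 3] + y - 7
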